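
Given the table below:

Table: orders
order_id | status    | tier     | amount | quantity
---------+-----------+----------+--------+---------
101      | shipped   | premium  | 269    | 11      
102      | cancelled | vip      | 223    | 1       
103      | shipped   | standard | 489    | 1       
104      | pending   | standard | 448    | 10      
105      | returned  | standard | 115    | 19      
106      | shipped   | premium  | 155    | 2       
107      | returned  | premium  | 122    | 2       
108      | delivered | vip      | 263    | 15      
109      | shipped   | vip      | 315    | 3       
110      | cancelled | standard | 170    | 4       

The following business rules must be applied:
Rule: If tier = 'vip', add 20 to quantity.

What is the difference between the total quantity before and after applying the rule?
60

Step 1: Original sum of quantity = 68
Step 2: 3 records have tier = 'vip'
Step 3: Each affected record changes by 20
Step 4: Total change = 3 × 20 = 60
Step 5: New sum = 68 + 60 = 128
Step 6: Difference = |128 - 68| = 60
        (Sum increased by 60)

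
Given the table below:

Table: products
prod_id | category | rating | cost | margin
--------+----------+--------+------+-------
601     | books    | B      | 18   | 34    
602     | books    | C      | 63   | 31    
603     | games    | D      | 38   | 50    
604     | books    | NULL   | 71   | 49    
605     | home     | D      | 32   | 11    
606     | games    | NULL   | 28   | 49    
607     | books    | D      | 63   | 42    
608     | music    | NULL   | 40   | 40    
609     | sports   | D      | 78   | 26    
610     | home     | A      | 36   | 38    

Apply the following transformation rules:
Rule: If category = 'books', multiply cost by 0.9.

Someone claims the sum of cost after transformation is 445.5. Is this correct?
Yes, the result is correct.

Step 1: Calculate the correct sum after transformation
Step 2: Apply multiplier 0.9 to records where category = 'books'
Step 3: Correct result = 445.5
Step 4: Claimed result = 445.5
Step 5: 445.5 = 445.5 ✓
Conclusion: The claimed result is correct.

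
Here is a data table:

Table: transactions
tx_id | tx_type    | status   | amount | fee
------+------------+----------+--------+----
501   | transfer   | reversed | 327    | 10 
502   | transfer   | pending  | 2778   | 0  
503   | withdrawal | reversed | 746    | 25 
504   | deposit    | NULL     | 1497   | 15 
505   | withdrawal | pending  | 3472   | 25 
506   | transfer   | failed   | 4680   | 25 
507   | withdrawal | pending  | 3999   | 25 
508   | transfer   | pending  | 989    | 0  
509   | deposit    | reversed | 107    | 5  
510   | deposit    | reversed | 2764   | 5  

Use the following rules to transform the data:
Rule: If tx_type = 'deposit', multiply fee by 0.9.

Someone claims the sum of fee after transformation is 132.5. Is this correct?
Yes, the result is correct.

Step 1: Calculate the correct sum after transformation
Step 2: Apply multiplier 0.9 to records where tx_type = 'deposit'
Step 3: Correct result = 132.5
Step 4: Claimed result = 132.5
Step 5: 132.5 = 132.5 ✓
Conclusion: The claimed result is correct.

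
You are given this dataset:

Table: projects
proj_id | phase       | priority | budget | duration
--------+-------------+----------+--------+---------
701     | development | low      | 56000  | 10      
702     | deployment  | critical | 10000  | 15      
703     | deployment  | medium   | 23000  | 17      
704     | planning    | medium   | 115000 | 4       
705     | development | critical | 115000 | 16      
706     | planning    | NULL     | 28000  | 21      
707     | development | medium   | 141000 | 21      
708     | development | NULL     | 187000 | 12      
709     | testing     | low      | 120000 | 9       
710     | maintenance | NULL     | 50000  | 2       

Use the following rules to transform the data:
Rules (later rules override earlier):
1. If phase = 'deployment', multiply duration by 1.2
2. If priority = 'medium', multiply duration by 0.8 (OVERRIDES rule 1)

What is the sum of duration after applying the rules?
121.6

Step 1: Rule 2 takes priority for records with priority = 'medium'
  - 3 records: 42 × 0.8 = 33.6
Step 2: Rule 1 applies to remaining records with phase = 'deployment'
  - 1 records: 15 × 1.2 = 18.0
Step 3: Other records unchanged: 70
Step 4: Final sum = 33.6 + 18.0 + 70 = 121.6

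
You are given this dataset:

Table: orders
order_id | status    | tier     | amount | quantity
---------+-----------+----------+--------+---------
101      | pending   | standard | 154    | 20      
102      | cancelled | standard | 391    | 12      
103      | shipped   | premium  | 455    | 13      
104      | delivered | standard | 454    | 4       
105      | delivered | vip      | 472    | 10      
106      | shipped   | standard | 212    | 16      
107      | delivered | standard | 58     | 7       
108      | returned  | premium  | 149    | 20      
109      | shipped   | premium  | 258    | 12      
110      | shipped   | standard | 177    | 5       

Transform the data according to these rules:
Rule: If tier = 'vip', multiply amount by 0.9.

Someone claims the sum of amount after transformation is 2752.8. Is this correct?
No, the correct result is 2732.8.

Step 1: Calculate the correct sum after transformation
Step 2: Apply multiplier 0.9 to records where tier = 'vip'
Step 3: Correct result = 2732.8
Step 4: Claimed result = 2752.8
Step 5: 2732.8 ≠ 2752.8
Conclusion: The claimed result is incorrect. The correct answer is 2732.8.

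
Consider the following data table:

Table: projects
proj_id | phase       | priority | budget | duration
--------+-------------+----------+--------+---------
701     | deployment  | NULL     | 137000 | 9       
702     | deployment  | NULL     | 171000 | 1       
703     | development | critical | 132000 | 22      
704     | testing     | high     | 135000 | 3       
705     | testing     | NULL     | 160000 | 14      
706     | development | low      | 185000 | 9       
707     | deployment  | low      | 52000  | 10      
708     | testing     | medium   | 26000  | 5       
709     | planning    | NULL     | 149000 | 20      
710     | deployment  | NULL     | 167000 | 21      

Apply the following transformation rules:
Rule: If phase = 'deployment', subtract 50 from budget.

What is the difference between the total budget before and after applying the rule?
200

Step 1: Original sum of budget = 1314000
Step 2: 4 records have phase = 'deployment'
Step 3: Each affected record changes by -50
Step 4: Total change = 4 × -50 = -200
Step 5: New sum = 1314000 + -200 = 1313800
Step 6: Difference = |1313800 - 1314000| = 200
        (Sum decreased by 200)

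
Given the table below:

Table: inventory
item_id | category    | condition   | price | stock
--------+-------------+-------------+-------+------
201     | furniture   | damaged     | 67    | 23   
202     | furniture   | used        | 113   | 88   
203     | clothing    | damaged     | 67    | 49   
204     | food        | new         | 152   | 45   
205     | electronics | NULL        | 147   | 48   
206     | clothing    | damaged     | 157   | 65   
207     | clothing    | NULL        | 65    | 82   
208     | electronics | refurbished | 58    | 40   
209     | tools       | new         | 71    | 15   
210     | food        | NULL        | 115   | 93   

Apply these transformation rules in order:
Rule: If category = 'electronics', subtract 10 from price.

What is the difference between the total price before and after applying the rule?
20

Step 1: Original sum of price = 1012
Step 2: 2 records have category = 'electronics'
Step 3: Each affected record changes by -10
Step 4: Total change = 2 × -10 = -20
Step 5: New sum = 1012 + -20 = 992
Step 6: Difference = |992 - 1012| = 20
        (Sum decreased by 20)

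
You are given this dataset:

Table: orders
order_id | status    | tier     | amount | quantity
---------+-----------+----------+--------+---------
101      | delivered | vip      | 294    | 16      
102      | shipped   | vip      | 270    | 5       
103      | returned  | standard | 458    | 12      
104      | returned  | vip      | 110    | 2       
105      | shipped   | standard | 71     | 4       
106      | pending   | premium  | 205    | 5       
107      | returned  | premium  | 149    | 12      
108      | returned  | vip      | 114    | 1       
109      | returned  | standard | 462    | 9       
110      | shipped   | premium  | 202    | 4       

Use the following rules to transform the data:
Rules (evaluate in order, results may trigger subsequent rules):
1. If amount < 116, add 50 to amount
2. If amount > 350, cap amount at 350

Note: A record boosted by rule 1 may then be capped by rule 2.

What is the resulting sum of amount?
2265

Step 1: Apply rule 1 to records with amount < 116
  - 3 records get bonus of 50
  - Of these, 0 records then exceed 350 and get capped
Step 2: Apply rule 2 to records with amount > 350
  - 2 records (original) are capped
Step 3: Calculate final sum = 2265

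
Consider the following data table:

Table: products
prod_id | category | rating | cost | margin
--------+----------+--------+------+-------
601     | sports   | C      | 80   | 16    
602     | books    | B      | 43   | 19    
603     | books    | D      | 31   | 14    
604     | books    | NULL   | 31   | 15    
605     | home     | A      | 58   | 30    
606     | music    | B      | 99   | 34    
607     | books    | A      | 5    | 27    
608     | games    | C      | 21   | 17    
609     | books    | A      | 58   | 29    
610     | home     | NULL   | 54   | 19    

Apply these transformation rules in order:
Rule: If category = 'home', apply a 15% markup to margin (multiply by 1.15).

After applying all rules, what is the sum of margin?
227.35

Step 1: Records with category = 'home' have total margin = 49
Step 2: Apply multiplier: 49 × 1.15 = 56.35
Step 3: Other records total: 171
Step 4: Final sum = 56.35 + 171 = 227.35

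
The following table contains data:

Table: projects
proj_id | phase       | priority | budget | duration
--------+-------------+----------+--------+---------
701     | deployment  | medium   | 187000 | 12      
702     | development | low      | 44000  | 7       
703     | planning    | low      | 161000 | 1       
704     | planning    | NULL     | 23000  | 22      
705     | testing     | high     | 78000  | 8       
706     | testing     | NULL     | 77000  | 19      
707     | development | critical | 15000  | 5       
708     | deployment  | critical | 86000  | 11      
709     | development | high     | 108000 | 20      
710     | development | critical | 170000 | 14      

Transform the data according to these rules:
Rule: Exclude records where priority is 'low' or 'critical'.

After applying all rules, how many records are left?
5

Step 1: Count records to exclude
  - 2 (low) + 3 (critical) = 5 records
Step 2: Total records: 10
Step 3: Remaining = 10 - 5 = 5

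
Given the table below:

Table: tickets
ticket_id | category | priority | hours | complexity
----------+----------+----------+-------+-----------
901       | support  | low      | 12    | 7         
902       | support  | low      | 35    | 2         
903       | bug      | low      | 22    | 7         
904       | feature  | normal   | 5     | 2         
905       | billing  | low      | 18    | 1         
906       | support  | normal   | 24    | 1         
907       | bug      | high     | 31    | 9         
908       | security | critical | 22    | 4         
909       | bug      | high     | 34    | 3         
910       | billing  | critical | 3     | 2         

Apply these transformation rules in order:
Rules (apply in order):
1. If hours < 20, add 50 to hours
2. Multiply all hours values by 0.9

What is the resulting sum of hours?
365.4

Step 1: Apply Rule 1 - Add 50 to records with hours < 20
  - 4 records affected: 38 + (4 × 50) = 238
  - Unaffected records: 168
  - Sum after Rule 1: 406
Step 2: Apply Rule 2 - Multiply all by 0.9
  - 406 × 0.9 = 365.4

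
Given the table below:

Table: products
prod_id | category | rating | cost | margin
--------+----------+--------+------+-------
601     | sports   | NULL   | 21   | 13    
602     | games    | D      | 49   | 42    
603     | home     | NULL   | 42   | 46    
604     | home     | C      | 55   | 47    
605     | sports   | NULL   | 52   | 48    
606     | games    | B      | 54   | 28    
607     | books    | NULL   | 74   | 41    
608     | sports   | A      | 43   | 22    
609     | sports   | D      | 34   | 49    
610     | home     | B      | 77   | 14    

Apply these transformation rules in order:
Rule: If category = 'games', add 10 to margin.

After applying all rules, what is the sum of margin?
370

Step 1: Count records where category = 'games': 2
Step 2: Total bonus added: 2 × 10 = 20
Step 3: Original sum of margin: 350
Step 4: Final sum = 350 + 20 = 370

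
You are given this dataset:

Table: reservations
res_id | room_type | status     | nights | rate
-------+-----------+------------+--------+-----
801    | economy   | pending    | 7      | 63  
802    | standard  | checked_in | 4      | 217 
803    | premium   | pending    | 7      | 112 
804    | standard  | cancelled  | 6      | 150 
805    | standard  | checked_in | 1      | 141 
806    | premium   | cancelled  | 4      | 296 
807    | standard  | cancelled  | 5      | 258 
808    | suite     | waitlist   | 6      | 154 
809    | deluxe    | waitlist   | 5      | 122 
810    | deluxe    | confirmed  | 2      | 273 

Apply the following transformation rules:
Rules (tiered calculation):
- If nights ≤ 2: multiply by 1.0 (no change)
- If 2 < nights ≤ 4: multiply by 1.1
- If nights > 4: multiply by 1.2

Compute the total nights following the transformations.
55.0

Step 1: Tier 1 (nights ≤ 2): 2 records, sum = 3 × 1.0 = 3.0
Step 2: Tier 2 (2 < nights ≤ 4): 2 records, sum = 8 × 1.1 = 8.8
Step 3: Tier 3 (nights > 4): 6 records, sum = 36 × 1.2 = 43.2
Step 4: Final sum = 3.0 + 8.8 + 43.2 = 55.0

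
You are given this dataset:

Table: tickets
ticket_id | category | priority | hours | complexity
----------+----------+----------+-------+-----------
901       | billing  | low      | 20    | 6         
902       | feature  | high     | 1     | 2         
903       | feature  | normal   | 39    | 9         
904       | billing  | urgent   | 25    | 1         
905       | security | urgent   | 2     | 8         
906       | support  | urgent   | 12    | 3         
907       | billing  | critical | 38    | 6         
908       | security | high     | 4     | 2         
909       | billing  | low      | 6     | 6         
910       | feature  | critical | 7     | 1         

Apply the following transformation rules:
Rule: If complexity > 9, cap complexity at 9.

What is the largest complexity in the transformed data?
9

Step 1: Original maximum complexity = 9
Step 2: Check cap of 9 against maximum
Step 3: No records exceed the cap (max 9 <= cap 9), so no capping applies
Step 4: Maximum after transformation = 9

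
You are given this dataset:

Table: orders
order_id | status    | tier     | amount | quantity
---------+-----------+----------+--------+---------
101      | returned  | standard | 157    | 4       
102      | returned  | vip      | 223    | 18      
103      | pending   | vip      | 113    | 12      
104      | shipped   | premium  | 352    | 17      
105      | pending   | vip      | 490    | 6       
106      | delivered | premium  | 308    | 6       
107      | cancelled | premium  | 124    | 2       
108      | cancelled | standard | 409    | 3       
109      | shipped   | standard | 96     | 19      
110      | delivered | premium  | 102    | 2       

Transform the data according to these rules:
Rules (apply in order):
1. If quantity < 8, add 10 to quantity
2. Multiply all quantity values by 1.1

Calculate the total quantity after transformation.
163.9

Step 1: Apply Rule 1 - Add 10 to records with quantity < 8
  - 6 records affected: 23 + (6 × 10) = 83
  - Unaffected records: 66
  - Sum after Rule 1: 149
Step 2: Apply Rule 2 - Multiply all by 1.1
  - 149 × 1.1 = 163.9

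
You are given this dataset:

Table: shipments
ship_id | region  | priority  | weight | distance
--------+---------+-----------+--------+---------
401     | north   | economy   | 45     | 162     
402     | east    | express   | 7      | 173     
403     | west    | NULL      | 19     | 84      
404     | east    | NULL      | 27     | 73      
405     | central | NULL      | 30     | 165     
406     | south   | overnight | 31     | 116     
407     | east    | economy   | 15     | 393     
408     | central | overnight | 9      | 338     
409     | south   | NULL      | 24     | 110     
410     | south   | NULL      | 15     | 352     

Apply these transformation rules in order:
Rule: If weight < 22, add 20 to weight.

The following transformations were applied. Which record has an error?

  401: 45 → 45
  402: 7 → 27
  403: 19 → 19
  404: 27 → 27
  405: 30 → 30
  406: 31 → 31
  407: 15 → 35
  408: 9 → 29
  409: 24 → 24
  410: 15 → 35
Record 403 has an error. The correct transformed value should be 39, not 19.

Step 1: Check each record against the rule
Step 2: Record 403 has weight = 19
Step 3: Since 19 < 22, the bonus should have been applied
Step 4: Correct value = 39, but claimed value = 19
Conclusion: Record 403 has the error.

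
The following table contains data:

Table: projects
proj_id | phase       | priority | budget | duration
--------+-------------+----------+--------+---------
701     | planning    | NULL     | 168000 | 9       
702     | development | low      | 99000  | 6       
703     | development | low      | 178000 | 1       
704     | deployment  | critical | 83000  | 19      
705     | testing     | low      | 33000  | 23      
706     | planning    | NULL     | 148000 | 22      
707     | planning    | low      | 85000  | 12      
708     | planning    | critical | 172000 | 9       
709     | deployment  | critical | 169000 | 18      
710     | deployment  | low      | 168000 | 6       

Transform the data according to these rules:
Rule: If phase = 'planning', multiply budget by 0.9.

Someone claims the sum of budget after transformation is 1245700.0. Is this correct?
Yes, the result is correct.

Step 1: Calculate the correct sum after transformation
Step 2: Apply multiplier 0.9 to records where phase = 'planning'
Step 3: Correct result = 1245700.0
Step 4: Claimed result = 1245700.0
Step 5: 1245700.0 = 1245700.0 ✓
Conclusion: The claimed result is correct.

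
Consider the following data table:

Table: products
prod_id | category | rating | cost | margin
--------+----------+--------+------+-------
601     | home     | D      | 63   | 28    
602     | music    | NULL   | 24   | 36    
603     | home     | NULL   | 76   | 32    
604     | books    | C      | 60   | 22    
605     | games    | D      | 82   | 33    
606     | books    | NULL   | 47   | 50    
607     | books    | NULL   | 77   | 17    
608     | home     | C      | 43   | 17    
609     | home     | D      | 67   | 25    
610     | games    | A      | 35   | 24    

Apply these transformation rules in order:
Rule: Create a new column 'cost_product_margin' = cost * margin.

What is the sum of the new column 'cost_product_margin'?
15991

Step 1: For each record, compute cost * margin
Example calculations:
  63 * 28 = 1764
  24 * 36 = 864
  76 * 32 = 2432
  ...
Step 2: Sum all derived values
Step 3: Total = 15991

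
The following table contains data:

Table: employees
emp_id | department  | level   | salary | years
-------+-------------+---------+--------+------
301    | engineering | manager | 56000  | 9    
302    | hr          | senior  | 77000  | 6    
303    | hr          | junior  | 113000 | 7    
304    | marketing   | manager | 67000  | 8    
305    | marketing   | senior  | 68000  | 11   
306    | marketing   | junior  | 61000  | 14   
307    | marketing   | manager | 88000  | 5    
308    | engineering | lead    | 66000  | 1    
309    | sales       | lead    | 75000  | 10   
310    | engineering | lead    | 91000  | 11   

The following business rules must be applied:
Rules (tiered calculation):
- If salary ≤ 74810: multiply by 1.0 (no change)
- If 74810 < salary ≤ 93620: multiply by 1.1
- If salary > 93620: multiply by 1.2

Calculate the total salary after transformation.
817700.0

Step 1: Tier 1 (salary ≤ 74810): 5 records, sum = 318000 × 1.0 = 318000.0
Step 2: Tier 2 (74810 < salary ≤ 93620): 4 records, sum = 331000 × 1.1 = 364100.0
Step 3: Tier 3 (salary > 93620): 1 records, sum = 113000 × 1.2 = 135600.0
Step 4: Final sum = 318000.0 + 364100.0 + 135600.0 = 817700.0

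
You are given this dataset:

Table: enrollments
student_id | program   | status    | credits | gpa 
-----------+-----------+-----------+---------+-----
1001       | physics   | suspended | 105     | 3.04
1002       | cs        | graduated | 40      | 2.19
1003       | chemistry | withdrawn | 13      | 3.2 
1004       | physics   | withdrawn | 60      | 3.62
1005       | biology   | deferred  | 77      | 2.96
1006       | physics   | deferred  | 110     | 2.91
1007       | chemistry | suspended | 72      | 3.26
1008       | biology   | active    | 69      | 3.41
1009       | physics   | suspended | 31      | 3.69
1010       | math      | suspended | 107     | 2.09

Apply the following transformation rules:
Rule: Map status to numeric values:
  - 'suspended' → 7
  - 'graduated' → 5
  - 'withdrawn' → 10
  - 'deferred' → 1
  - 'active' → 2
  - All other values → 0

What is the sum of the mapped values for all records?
57

Step 1: Apply mapping to each record
Step 2: Count by status:
  'suspended': 4 records × 7 = 28
  'graduated': 1 records × 5 = 5
  'withdrawn': 2 records × 10 = 20
  'deferred': 2 records × 1 = 2
  'active': 1 records × 2 = 2
Step 3: Sum all mapped values = 57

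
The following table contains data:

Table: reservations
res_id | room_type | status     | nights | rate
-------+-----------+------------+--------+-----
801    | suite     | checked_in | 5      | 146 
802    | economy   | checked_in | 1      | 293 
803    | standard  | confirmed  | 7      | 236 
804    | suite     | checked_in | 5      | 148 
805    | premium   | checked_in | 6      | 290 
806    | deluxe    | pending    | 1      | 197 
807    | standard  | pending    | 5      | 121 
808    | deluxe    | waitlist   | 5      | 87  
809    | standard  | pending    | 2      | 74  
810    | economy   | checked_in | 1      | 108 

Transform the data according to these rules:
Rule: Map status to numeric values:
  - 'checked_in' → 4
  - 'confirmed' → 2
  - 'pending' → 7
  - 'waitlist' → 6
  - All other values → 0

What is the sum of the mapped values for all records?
49

Step 1: Apply mapping to each record
Step 2: Count by status:
  'checked_in': 5 records × 4 = 20
  'confirmed': 1 records × 2 = 2
  'pending': 3 records × 7 = 21
  'waitlist': 1 records × 6 = 6
Step 3: Sum all mapped values = 49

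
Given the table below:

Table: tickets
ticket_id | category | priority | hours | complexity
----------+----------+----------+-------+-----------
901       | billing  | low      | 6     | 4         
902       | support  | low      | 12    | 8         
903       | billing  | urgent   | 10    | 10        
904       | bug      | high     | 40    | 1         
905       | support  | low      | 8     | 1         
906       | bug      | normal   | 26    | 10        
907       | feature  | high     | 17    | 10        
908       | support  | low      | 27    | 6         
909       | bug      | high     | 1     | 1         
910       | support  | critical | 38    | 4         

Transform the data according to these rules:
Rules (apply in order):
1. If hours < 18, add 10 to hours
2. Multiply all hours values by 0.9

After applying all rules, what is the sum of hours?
220.5

Step 1: Apply Rule 1 - Add 10 to records with hours < 18
  - 6 records affected: 54 + (6 × 10) = 114
  - Unaffected records: 131
  - Sum after Rule 1: 245
Step 2: Apply Rule 2 - Multiply all by 0.9
  - 245 × 0.9 = 220.5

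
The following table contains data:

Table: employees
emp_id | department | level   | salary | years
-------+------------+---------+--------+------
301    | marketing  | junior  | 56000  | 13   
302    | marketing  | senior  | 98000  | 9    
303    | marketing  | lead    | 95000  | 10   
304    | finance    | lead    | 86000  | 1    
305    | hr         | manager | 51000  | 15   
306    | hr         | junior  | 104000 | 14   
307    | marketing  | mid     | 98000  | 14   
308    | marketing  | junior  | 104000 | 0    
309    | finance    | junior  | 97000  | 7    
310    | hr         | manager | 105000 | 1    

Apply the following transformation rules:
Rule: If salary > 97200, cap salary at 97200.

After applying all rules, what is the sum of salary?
871000

Step 1: 5 records have salary > 97200
Step 2: These records originally summed to 509000
Step 3: After capping: 5 × 97200 = 486000
Step 4: Unaffected records sum: 385000
Step 5: Final sum = 486000 + 385000 = 871000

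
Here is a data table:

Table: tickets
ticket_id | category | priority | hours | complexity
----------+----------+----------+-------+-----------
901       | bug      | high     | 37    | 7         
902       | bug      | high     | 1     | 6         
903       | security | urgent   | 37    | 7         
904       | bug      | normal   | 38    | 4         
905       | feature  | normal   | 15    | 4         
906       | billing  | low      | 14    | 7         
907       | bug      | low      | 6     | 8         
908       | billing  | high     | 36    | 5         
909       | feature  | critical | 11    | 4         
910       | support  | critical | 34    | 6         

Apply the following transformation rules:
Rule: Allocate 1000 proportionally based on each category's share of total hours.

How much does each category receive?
billing: 218.34, bug: 358.08, feature: 113.54, security: 161.57, support: 148.47

Step 1: Calculate total hours = 229
Step 2: Calculate each category's proportion:
  billing: 50/229 = 21.83% → 218.34
  bug: 82/229 = 35.81% → 358.08
  feature: 26/229 = 11.35% → 113.54
  security: 37/229 = 16.16% → 161.57
  support: 34/229 = 14.85% → 148.47
Step 3: Verify: sum of allocations ≈ 1000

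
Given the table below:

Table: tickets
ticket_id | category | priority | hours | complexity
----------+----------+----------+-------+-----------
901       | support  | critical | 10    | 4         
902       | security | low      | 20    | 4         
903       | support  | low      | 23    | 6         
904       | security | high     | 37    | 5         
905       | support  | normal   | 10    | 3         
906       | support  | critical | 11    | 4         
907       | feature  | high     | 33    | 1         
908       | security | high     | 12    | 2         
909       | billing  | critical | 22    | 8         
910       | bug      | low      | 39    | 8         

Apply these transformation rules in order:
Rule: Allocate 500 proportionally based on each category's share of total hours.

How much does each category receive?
billing: 50.69, bug: 89.86, feature: 76.04, security: 158.99, support: 124.42

Step 1: Calculate total hours = 217
Step 2: Calculate each category's proportion:
  billing: 22/217 = 10.14% → 50.69
  bug: 39/217 = 17.97% → 89.86
  feature: 33/217 = 15.21% → 76.04
  security: 69/217 = 31.80% → 158.99
  support: 54/217 = 24.88% → 124.42
Step 3: Verify: sum of allocations ≈ 500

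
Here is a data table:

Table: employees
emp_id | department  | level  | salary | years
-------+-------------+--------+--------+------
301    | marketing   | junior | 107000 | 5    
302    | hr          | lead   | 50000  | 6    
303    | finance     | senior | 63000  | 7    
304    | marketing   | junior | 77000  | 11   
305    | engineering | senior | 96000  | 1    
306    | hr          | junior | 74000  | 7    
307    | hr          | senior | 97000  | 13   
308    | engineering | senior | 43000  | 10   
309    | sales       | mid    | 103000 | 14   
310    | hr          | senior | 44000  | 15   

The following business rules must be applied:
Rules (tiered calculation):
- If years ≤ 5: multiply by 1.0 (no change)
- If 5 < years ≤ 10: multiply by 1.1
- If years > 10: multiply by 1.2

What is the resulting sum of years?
102.6

Step 1: Tier 1 (years ≤ 5): 2 records, sum = 6 × 1.0 = 6.0
Step 2: Tier 2 (5 < years ≤ 10): 4 records, sum = 30 × 1.1 = 33.0
Step 3: Tier 3 (years > 10): 4 records, sum = 53 × 1.2 = 63.6
Step 4: Final sum = 6.0 + 33.0 + 63.6 = 102.6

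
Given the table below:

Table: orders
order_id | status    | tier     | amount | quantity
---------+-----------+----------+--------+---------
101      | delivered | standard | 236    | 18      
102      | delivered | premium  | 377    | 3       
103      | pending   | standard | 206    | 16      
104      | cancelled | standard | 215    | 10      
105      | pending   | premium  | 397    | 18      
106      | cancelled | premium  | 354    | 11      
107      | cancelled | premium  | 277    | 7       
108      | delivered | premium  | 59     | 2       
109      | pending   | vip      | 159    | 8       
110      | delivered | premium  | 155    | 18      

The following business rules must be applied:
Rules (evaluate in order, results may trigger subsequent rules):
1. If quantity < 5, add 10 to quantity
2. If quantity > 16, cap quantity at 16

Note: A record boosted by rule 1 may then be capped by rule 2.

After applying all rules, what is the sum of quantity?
125

Step 1: Apply rule 1 to records with quantity < 5
  - 2 records get bonus of 10
  - Of these, 0 records then exceed 16 and get capped
Step 2: Apply rule 2 to records with quantity > 16
  - 3 records (original) are capped
Step 3: Calculate final sum = 125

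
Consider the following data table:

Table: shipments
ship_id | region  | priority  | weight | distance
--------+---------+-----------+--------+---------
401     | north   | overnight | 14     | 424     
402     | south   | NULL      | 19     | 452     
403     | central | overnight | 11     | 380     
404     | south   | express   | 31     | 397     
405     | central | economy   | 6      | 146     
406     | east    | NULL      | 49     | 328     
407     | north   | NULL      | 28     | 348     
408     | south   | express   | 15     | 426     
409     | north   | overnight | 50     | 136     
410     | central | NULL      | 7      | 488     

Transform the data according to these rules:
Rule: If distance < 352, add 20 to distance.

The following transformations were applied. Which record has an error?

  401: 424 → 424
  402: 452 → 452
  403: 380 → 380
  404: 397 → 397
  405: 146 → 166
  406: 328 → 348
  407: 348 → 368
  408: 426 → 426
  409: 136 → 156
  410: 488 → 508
Record 410 has an error. The correct transformed value should be 488, not 508.

Step 1: Check each record against the rule
Step 2: Record 410 has distance = 488
Step 3: Since 488 >= 352, the bonus should not have been applied
Step 4: Correct value = 488, but claimed value = 508
Conclusion: Record 410 has the error.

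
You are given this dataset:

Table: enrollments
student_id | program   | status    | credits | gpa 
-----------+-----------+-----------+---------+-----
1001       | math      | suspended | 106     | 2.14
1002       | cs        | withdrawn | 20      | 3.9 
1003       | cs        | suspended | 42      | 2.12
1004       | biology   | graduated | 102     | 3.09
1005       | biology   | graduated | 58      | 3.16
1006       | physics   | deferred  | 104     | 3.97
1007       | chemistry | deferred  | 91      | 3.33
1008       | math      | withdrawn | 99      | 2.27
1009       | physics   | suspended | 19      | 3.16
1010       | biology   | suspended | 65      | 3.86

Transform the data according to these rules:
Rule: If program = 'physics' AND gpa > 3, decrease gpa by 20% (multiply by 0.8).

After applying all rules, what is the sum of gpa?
29.57

Step 1: Find records where program = 'physics' AND gpa > 3
Step 2: 2 records match, summing to 7.13
Step 3: After multiplier: 7.13 × 0.8 = 5.7
Step 4: Unaffected records sum: 23.87
Step 5: Final sum = 5.7 + 23.87 = 29.57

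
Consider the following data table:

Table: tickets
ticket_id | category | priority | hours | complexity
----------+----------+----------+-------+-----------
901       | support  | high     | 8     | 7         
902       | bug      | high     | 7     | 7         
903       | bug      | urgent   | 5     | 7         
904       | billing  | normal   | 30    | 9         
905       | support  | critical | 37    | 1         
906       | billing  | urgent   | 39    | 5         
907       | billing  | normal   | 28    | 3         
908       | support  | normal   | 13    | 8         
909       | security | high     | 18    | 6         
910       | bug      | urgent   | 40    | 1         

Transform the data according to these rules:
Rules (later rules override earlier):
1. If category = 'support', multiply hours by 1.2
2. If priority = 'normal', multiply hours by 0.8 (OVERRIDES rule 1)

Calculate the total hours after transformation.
219.8

Step 1: Rule 2 takes priority for records with priority = 'normal'
  - 3 records: 71 × 0.8 = 56.8
Step 2: Rule 1 applies to remaining records with category = 'support'
  - 2 records: 45 × 1.2 = 54.0
Step 3: Other records unchanged: 109
Step 4: Final sum = 56.8 + 54.0 + 109 = 219.8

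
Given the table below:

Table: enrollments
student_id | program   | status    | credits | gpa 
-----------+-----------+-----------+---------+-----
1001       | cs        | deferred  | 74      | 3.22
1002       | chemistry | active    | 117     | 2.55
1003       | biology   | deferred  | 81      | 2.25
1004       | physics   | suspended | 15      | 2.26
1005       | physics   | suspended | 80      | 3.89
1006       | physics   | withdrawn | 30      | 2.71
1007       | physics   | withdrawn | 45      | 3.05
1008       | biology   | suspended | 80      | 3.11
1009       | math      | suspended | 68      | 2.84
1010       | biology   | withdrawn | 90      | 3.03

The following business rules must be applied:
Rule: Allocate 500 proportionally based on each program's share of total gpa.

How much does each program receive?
biology: 145.11, chemistry: 44.1, cs: 55.69, math: 49.12, physics: 205.98

Step 1: Calculate total gpa = 28.91
Step 2: Calculate each program's proportion:
  biology: 8.39/28.91 = 29.02% → 145.11
  chemistry: 2.55/28.91 = 8.82% → 44.1
  cs: 3.22/28.91 = 11.14% → 55.69
  math: 2.84/28.91 = 9.82% → 49.12
  physics: 11.91/28.91 = 41.20% → 205.98
Step 3: Verify: sum of allocations ≈ 500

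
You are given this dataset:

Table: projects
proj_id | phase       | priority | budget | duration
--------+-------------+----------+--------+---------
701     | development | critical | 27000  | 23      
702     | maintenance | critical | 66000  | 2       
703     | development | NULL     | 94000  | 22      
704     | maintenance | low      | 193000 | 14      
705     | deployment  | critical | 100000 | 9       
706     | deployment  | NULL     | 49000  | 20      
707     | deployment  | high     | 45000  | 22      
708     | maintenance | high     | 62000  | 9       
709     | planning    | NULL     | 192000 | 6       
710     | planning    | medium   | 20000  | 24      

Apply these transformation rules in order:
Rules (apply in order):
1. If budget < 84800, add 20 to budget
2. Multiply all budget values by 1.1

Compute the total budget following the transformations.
932932.0

Step 1: Apply Rule 1 - Add 20 to records with budget < 84800
  - 6 records affected: 269000 + (6 × 20) = 269120
  - Unaffected records: 579000
  - Sum after Rule 1: 848120
Step 2: Apply Rule 2 - Multiply all by 1.1
  - 848120 × 1.1 = 932932.0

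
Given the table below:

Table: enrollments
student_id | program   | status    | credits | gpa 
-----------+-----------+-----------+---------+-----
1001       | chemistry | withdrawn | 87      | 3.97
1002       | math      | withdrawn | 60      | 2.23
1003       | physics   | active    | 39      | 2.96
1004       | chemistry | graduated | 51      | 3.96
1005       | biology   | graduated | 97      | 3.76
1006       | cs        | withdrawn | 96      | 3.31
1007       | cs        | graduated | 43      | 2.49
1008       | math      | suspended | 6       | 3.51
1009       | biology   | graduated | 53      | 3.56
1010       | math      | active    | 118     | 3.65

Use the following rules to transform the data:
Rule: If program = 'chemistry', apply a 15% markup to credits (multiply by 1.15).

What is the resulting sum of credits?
670.7

Step 1: Records with program = 'chemistry' have total credits = 138
Step 2: Apply multiplier: 138 × 1.15 = 158.7
Step 3: Other records total: 512
Step 4: Final sum = 158.7 + 512 = 670.7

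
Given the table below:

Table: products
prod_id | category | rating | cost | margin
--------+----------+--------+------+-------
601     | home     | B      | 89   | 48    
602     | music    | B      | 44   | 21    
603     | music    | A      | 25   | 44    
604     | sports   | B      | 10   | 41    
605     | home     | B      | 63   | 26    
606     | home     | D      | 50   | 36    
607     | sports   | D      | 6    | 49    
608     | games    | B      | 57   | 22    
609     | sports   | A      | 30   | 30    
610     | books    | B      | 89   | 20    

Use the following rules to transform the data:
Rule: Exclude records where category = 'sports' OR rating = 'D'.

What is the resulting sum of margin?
181

Step 1: Find records where category = 'sports' OR rating = 'D'
Step 2: 4 records match, summing to 156
Step 3: Original sum: 337
Step 4: Remaining sum = 337 - 156 = 181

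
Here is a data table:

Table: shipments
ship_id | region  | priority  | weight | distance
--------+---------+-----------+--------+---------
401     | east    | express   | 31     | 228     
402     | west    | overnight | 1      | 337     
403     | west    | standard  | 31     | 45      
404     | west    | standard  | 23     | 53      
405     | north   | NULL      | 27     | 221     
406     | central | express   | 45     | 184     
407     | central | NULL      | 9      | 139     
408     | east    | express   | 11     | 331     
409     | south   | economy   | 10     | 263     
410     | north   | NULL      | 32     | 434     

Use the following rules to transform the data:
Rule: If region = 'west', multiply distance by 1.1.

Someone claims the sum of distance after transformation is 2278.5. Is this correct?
Yes, the result is correct.

Step 1: Calculate the correct sum after transformation
Step 2: Apply multiplier 1.1 to records where region = 'west'
Step 3: Correct result = 2278.5
Step 4: Claimed result = 2278.5
Step 5: 2278.5 = 2278.5 ✓
Conclusion: The claimed result is correct.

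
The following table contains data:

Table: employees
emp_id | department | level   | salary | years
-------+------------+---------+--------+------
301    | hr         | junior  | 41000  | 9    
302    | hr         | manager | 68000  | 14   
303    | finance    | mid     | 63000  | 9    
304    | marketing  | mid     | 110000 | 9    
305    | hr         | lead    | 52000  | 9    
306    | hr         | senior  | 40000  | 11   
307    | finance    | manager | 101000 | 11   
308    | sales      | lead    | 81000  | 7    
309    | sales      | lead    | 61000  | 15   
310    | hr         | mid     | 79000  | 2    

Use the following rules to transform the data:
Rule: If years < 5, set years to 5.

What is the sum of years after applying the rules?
99

Step 1: 1 records have years < 5
Step 2: These records originally summed to 2
Step 3: After setting to minimum: 1 × 5 = 5
Step 4: Unaffected records sum: 94
Step 5: Final sum = 5 + 94 = 99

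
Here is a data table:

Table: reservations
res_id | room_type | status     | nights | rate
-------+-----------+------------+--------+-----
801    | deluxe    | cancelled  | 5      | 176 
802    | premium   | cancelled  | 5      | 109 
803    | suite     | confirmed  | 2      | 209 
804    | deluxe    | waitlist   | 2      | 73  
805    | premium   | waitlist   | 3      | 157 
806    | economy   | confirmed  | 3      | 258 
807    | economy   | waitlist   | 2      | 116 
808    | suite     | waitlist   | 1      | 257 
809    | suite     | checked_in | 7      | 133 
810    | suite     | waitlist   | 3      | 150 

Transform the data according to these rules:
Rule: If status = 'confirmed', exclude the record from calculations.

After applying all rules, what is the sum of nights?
28

Step 1: Identify records where status = 'confirmed'
Step 2: The excluded records sum to 5
Step 3: Original total nights = 33
Step 4: Remaining total = 33 - 5 = 28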